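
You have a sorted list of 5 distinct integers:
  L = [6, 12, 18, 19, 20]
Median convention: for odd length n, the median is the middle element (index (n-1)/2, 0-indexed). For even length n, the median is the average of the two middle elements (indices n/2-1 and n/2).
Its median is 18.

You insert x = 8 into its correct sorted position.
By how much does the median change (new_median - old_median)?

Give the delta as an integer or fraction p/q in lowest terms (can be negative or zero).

Old median = 18
After inserting x = 8: new sorted = [6, 8, 12, 18, 19, 20]
New median = 15
Delta = 15 - 18 = -3

Answer: -3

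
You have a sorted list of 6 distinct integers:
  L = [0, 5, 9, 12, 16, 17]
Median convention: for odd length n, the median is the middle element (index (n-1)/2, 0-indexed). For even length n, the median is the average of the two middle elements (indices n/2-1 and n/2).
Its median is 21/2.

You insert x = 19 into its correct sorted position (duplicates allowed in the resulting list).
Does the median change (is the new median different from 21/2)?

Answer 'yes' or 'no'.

Old median = 21/2
Insert x = 19
New median = 12
Changed? yes

Answer: yes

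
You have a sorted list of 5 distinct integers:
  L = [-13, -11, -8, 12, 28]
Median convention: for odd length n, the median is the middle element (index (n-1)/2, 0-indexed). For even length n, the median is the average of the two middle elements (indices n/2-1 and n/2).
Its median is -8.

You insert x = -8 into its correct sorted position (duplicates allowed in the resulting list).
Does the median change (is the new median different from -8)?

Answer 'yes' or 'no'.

Answer: no

Derivation:
Old median = -8
Insert x = -8
New median = -8
Changed? no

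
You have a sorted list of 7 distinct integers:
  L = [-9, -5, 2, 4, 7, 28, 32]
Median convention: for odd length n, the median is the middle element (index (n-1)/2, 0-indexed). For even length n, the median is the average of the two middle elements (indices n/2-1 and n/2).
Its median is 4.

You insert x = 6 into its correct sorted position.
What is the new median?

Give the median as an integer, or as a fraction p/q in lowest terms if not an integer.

Old list (sorted, length 7): [-9, -5, 2, 4, 7, 28, 32]
Old median = 4
Insert x = 6
Old length odd (7). Middle was index 3 = 4.
New length even (8). New median = avg of two middle elements.
x = 6: 4 elements are < x, 3 elements are > x.
New sorted list: [-9, -5, 2, 4, 6, 7, 28, 32]
New median = 5

Answer: 5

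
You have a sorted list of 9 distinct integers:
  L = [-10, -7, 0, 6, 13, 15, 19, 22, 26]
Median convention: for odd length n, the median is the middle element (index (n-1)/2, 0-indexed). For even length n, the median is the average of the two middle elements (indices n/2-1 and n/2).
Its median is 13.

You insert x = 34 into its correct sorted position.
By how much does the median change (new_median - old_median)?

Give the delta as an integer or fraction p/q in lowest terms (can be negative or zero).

Old median = 13
After inserting x = 34: new sorted = [-10, -7, 0, 6, 13, 15, 19, 22, 26, 34]
New median = 14
Delta = 14 - 13 = 1

Answer: 1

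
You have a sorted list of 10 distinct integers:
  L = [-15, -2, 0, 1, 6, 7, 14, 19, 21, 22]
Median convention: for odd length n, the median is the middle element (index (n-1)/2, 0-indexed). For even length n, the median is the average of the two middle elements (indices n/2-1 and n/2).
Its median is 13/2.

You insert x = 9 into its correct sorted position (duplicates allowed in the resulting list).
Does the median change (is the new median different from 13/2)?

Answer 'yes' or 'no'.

Old median = 13/2
Insert x = 9
New median = 7
Changed? yes

Answer: yes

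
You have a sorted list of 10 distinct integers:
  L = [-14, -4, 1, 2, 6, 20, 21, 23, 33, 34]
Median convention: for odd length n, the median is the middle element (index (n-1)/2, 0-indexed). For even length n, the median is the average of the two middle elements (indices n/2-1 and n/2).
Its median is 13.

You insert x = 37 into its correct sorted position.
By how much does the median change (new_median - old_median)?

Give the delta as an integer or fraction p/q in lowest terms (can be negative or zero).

Old median = 13
After inserting x = 37: new sorted = [-14, -4, 1, 2, 6, 20, 21, 23, 33, 34, 37]
New median = 20
Delta = 20 - 13 = 7

Answer: 7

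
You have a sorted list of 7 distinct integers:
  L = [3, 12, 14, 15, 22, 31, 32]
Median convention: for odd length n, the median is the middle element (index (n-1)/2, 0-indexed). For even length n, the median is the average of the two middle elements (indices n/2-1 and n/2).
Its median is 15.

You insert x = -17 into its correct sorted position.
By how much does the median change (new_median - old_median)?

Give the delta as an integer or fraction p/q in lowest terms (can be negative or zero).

Old median = 15
After inserting x = -17: new sorted = [-17, 3, 12, 14, 15, 22, 31, 32]
New median = 29/2
Delta = 29/2 - 15 = -1/2

Answer: -1/2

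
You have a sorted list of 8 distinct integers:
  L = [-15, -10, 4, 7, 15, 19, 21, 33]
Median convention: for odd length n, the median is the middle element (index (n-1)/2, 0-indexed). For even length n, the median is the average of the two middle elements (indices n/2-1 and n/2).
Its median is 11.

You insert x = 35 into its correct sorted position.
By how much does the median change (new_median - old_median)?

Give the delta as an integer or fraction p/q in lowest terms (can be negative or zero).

Answer: 4

Derivation:
Old median = 11
After inserting x = 35: new sorted = [-15, -10, 4, 7, 15, 19, 21, 33, 35]
New median = 15
Delta = 15 - 11 = 4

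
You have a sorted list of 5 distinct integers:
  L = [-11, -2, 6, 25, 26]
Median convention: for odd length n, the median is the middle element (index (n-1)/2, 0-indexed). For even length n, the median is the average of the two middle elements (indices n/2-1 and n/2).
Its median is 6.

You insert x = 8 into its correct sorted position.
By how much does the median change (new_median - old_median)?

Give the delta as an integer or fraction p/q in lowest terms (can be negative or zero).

Old median = 6
After inserting x = 8: new sorted = [-11, -2, 6, 8, 25, 26]
New median = 7
Delta = 7 - 6 = 1

Answer: 1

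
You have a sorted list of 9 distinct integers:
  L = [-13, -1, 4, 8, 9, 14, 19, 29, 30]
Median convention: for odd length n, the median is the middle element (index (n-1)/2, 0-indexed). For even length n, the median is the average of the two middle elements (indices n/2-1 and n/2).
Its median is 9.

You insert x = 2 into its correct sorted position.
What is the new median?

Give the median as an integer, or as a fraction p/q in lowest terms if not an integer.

Answer: 17/2

Derivation:
Old list (sorted, length 9): [-13, -1, 4, 8, 9, 14, 19, 29, 30]
Old median = 9
Insert x = 2
Old length odd (9). Middle was index 4 = 9.
New length even (10). New median = avg of two middle elements.
x = 2: 2 elements are < x, 7 elements are > x.
New sorted list: [-13, -1, 2, 4, 8, 9, 14, 19, 29, 30]
New median = 17/2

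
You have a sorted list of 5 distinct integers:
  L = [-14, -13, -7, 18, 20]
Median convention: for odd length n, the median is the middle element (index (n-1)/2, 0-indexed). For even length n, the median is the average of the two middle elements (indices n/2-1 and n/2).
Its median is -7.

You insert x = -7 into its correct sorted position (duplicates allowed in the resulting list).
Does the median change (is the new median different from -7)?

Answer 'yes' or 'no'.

Answer: no

Derivation:
Old median = -7
Insert x = -7
New median = -7
Changed? no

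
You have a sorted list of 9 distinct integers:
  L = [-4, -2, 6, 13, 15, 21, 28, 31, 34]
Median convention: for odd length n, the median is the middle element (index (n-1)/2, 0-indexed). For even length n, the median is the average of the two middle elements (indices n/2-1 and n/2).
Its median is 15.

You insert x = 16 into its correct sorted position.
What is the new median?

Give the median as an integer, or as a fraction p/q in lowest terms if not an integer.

Old list (sorted, length 9): [-4, -2, 6, 13, 15, 21, 28, 31, 34]
Old median = 15
Insert x = 16
Old length odd (9). Middle was index 4 = 15.
New length even (10). New median = avg of two middle elements.
x = 16: 5 elements are < x, 4 elements are > x.
New sorted list: [-4, -2, 6, 13, 15, 16, 21, 28, 31, 34]
New median = 31/2

Answer: 31/2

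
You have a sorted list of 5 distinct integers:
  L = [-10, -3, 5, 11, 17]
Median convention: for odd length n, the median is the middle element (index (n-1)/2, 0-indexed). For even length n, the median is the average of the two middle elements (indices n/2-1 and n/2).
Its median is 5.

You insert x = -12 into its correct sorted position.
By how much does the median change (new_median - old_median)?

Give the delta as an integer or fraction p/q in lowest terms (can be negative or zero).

Answer: -4

Derivation:
Old median = 5
After inserting x = -12: new sorted = [-12, -10, -3, 5, 11, 17]
New median = 1
Delta = 1 - 5 = -4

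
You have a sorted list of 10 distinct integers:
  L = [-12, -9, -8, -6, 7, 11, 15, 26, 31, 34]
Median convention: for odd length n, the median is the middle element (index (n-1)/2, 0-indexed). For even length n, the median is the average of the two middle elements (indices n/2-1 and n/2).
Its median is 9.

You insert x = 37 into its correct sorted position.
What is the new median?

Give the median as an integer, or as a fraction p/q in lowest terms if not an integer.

Answer: 11

Derivation:
Old list (sorted, length 10): [-12, -9, -8, -6, 7, 11, 15, 26, 31, 34]
Old median = 9
Insert x = 37
Old length even (10). Middle pair: indices 4,5 = 7,11.
New length odd (11). New median = single middle element.
x = 37: 10 elements are < x, 0 elements are > x.
New sorted list: [-12, -9, -8, -6, 7, 11, 15, 26, 31, 34, 37]
New median = 11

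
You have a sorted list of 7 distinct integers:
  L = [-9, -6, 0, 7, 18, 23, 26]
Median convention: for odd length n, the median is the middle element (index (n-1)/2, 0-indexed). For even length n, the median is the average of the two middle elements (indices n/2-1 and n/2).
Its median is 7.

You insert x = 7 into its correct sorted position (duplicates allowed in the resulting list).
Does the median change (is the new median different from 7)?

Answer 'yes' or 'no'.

Old median = 7
Insert x = 7
New median = 7
Changed? no

Answer: no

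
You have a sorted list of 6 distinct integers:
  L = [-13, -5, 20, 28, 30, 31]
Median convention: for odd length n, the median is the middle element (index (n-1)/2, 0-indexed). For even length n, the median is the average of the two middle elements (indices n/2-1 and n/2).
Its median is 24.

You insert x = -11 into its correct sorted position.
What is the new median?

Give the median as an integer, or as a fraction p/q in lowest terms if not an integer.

Answer: 20

Derivation:
Old list (sorted, length 6): [-13, -5, 20, 28, 30, 31]
Old median = 24
Insert x = -11
Old length even (6). Middle pair: indices 2,3 = 20,28.
New length odd (7). New median = single middle element.
x = -11: 1 elements are < x, 5 elements are > x.
New sorted list: [-13, -11, -5, 20, 28, 30, 31]
New median = 20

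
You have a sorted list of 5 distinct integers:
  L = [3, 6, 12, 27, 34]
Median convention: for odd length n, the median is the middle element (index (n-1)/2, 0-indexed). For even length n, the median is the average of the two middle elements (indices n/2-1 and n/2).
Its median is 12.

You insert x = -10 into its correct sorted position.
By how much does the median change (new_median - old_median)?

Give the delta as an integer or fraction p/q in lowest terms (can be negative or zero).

Old median = 12
After inserting x = -10: new sorted = [-10, 3, 6, 12, 27, 34]
New median = 9
Delta = 9 - 12 = -3

Answer: -3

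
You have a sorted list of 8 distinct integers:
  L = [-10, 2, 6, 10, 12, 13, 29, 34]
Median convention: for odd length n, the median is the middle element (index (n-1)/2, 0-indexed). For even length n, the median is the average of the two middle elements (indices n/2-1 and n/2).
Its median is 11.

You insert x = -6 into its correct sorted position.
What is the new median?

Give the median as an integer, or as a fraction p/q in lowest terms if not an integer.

Old list (sorted, length 8): [-10, 2, 6, 10, 12, 13, 29, 34]
Old median = 11
Insert x = -6
Old length even (8). Middle pair: indices 3,4 = 10,12.
New length odd (9). New median = single middle element.
x = -6: 1 elements are < x, 7 elements are > x.
New sorted list: [-10, -6, 2, 6, 10, 12, 13, 29, 34]
New median = 10

Answer: 10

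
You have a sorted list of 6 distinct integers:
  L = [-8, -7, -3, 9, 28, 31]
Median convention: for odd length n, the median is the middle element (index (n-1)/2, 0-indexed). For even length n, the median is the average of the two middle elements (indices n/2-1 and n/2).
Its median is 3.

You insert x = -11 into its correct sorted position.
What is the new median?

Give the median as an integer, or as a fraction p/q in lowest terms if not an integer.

Answer: -3

Derivation:
Old list (sorted, length 6): [-8, -7, -3, 9, 28, 31]
Old median = 3
Insert x = -11
Old length even (6). Middle pair: indices 2,3 = -3,9.
New length odd (7). New median = single middle element.
x = -11: 0 elements are < x, 6 elements are > x.
New sorted list: [-11, -8, -7, -3, 9, 28, 31]
New median = -3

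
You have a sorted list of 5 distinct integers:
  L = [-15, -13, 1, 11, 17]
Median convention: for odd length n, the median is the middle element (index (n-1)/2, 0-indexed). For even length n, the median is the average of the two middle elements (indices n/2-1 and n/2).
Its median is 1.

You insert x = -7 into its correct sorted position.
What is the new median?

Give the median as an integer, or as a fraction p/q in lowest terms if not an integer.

Old list (sorted, length 5): [-15, -13, 1, 11, 17]
Old median = 1
Insert x = -7
Old length odd (5). Middle was index 2 = 1.
New length even (6). New median = avg of two middle elements.
x = -7: 2 elements are < x, 3 elements are > x.
New sorted list: [-15, -13, -7, 1, 11, 17]
New median = -3

Answer: -3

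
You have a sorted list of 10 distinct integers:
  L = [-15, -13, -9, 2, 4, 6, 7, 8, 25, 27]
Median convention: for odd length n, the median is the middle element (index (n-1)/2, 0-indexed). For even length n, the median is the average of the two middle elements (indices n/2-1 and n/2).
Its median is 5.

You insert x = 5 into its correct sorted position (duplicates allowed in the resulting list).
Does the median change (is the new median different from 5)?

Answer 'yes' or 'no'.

Answer: no

Derivation:
Old median = 5
Insert x = 5
New median = 5
Changed? no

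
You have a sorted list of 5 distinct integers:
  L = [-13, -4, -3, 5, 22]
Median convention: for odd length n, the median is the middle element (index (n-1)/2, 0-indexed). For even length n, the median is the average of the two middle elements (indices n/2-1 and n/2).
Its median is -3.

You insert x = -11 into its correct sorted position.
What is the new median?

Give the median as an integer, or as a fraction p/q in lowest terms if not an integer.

Answer: -7/2

Derivation:
Old list (sorted, length 5): [-13, -4, -3, 5, 22]
Old median = -3
Insert x = -11
Old length odd (5). Middle was index 2 = -3.
New length even (6). New median = avg of two middle elements.
x = -11: 1 elements are < x, 4 elements are > x.
New sorted list: [-13, -11, -4, -3, 5, 22]
New median = -7/2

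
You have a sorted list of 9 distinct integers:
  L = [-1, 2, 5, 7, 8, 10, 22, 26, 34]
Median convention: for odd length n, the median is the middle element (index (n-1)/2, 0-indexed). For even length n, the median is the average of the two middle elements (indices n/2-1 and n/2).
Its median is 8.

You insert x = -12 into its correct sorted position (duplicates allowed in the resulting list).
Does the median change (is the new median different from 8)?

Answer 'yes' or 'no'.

Old median = 8
Insert x = -12
New median = 15/2
Changed? yes

Answer: yes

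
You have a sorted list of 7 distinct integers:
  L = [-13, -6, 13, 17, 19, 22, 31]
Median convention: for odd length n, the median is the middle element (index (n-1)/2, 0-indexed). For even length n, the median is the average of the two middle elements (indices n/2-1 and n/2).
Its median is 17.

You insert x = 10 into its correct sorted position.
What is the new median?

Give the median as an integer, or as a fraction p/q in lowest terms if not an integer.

Answer: 15

Derivation:
Old list (sorted, length 7): [-13, -6, 13, 17, 19, 22, 31]
Old median = 17
Insert x = 10
Old length odd (7). Middle was index 3 = 17.
New length even (8). New median = avg of two middle elements.
x = 10: 2 elements are < x, 5 elements are > x.
New sorted list: [-13, -6, 10, 13, 17, 19, 22, 31]
New median = 15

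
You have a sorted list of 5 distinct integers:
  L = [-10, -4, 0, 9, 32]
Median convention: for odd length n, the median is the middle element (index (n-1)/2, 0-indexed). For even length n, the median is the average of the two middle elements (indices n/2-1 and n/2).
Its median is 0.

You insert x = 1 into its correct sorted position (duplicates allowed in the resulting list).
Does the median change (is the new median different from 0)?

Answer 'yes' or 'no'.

Answer: yes

Derivation:
Old median = 0
Insert x = 1
New median = 1/2
Changed? yes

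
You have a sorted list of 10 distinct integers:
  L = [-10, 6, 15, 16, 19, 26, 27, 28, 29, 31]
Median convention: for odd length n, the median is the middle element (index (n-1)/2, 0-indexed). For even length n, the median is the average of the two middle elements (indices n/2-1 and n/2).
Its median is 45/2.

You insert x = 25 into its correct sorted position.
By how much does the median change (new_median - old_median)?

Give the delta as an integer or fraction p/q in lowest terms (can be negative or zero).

Answer: 5/2

Derivation:
Old median = 45/2
After inserting x = 25: new sorted = [-10, 6, 15, 16, 19, 25, 26, 27, 28, 29, 31]
New median = 25
Delta = 25 - 45/2 = 5/2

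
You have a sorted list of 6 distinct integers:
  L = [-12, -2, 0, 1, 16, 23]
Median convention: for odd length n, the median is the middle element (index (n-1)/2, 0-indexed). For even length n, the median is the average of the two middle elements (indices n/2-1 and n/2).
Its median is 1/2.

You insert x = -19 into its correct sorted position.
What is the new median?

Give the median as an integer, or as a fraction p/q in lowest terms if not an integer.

Answer: 0

Derivation:
Old list (sorted, length 6): [-12, -2, 0, 1, 16, 23]
Old median = 1/2
Insert x = -19
Old length even (6). Middle pair: indices 2,3 = 0,1.
New length odd (7). New median = single middle element.
x = -19: 0 elements are < x, 6 elements are > x.
New sorted list: [-19, -12, -2, 0, 1, 16, 23]
New median = 0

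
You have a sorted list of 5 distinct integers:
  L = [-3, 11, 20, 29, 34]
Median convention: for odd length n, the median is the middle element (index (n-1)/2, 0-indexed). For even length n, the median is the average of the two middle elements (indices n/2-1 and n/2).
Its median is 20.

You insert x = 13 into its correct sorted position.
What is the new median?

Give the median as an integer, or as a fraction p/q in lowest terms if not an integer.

Answer: 33/2

Derivation:
Old list (sorted, length 5): [-3, 11, 20, 29, 34]
Old median = 20
Insert x = 13
Old length odd (5). Middle was index 2 = 20.
New length even (6). New median = avg of two middle elements.
x = 13: 2 elements are < x, 3 elements are > x.
New sorted list: [-3, 11, 13, 20, 29, 34]
New median = 33/2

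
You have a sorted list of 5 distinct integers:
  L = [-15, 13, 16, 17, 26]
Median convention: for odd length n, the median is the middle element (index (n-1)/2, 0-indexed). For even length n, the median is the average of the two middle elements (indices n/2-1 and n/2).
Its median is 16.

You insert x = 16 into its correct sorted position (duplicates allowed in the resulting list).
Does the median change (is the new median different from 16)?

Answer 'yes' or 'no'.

Old median = 16
Insert x = 16
New median = 16
Changed? no

Answer: no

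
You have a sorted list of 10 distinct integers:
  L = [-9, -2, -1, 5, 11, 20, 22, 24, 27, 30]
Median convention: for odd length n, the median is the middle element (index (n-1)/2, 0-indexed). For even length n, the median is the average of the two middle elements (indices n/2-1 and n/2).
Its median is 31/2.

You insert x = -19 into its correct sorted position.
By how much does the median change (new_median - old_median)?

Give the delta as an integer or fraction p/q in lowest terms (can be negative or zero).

Answer: -9/2

Derivation:
Old median = 31/2
After inserting x = -19: new sorted = [-19, -9, -2, -1, 5, 11, 20, 22, 24, 27, 30]
New median = 11
Delta = 11 - 31/2 = -9/2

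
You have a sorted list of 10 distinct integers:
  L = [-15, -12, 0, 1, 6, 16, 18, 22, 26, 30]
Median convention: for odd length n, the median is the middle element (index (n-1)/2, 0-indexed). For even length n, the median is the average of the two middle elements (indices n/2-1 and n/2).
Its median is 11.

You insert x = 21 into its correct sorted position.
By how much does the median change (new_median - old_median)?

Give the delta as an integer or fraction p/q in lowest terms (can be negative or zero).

Old median = 11
After inserting x = 21: new sorted = [-15, -12, 0, 1, 6, 16, 18, 21, 22, 26, 30]
New median = 16
Delta = 16 - 11 = 5

Answer: 5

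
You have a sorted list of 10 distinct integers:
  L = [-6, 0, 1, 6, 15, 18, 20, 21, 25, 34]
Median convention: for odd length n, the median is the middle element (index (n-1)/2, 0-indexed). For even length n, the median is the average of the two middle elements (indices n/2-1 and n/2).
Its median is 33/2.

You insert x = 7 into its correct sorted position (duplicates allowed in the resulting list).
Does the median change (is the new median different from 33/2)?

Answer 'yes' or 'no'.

Old median = 33/2
Insert x = 7
New median = 15
Changed? yes

Answer: yes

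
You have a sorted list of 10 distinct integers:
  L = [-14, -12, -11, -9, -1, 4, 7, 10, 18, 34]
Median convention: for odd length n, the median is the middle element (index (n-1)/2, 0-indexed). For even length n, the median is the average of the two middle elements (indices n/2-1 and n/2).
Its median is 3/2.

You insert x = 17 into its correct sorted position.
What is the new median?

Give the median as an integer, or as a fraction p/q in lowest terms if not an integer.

Answer: 4

Derivation:
Old list (sorted, length 10): [-14, -12, -11, -9, -1, 4, 7, 10, 18, 34]
Old median = 3/2
Insert x = 17
Old length even (10). Middle pair: indices 4,5 = -1,4.
New length odd (11). New median = single middle element.
x = 17: 8 elements are < x, 2 elements are > x.
New sorted list: [-14, -12, -11, -9, -1, 4, 7, 10, 17, 18, 34]
New median = 4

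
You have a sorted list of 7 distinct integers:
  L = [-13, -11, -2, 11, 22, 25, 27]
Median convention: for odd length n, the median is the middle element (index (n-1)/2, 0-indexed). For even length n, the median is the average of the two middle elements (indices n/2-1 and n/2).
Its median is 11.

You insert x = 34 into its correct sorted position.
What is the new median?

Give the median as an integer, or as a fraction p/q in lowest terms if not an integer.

Old list (sorted, length 7): [-13, -11, -2, 11, 22, 25, 27]
Old median = 11
Insert x = 34
Old length odd (7). Middle was index 3 = 11.
New length even (8). New median = avg of two middle elements.
x = 34: 7 elements are < x, 0 elements are > x.
New sorted list: [-13, -11, -2, 11, 22, 25, 27, 34]
New median = 33/2

Answer: 33/2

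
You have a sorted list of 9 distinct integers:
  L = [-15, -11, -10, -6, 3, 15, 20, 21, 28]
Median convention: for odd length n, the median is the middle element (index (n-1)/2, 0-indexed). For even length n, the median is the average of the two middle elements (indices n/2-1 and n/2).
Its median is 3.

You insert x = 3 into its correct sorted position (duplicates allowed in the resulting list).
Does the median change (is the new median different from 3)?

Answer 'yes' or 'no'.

Old median = 3
Insert x = 3
New median = 3
Changed? no

Answer: no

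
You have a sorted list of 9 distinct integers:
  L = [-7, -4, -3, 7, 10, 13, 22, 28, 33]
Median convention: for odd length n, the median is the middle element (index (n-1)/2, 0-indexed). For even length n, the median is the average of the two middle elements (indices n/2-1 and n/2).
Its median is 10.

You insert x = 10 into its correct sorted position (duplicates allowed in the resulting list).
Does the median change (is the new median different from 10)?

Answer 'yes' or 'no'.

Old median = 10
Insert x = 10
New median = 10
Changed? no

Answer: no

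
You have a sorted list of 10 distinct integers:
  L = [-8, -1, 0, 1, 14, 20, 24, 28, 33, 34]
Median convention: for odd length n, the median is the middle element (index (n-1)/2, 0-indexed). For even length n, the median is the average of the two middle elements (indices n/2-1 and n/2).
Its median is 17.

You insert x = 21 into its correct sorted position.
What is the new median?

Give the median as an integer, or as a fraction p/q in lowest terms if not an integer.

Old list (sorted, length 10): [-8, -1, 0, 1, 14, 20, 24, 28, 33, 34]
Old median = 17
Insert x = 21
Old length even (10). Middle pair: indices 4,5 = 14,20.
New length odd (11). New median = single middle element.
x = 21: 6 elements are < x, 4 elements are > x.
New sorted list: [-8, -1, 0, 1, 14, 20, 21, 24, 28, 33, 34]
New median = 20

Answer: 20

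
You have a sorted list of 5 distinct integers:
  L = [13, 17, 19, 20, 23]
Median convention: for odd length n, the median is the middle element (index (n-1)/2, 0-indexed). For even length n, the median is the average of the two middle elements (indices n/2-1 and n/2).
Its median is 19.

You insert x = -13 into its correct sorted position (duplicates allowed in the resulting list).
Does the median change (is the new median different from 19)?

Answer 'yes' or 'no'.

Answer: yes

Derivation:
Old median = 19
Insert x = -13
New median = 18
Changed? yes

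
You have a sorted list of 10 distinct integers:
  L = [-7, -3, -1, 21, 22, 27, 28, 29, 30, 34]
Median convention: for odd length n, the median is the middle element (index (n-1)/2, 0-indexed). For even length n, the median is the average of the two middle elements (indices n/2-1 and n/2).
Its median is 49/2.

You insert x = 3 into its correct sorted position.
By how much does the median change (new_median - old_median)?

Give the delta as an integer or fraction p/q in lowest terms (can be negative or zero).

Answer: -5/2

Derivation:
Old median = 49/2
After inserting x = 3: new sorted = [-7, -3, -1, 3, 21, 22, 27, 28, 29, 30, 34]
New median = 22
Delta = 22 - 49/2 = -5/2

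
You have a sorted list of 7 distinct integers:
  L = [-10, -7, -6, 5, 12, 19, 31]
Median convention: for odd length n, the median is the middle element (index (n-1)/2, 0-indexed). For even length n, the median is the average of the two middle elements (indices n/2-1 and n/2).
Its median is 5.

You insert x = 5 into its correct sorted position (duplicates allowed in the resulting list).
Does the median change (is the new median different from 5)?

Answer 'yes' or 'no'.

Answer: no

Derivation:
Old median = 5
Insert x = 5
New median = 5
Changed? no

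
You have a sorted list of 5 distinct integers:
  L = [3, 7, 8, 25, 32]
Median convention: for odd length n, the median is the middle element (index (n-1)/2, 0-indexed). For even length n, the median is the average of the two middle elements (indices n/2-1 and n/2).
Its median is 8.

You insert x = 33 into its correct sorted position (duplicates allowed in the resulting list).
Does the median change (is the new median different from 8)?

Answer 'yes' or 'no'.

Answer: yes

Derivation:
Old median = 8
Insert x = 33
New median = 33/2
Changed? yes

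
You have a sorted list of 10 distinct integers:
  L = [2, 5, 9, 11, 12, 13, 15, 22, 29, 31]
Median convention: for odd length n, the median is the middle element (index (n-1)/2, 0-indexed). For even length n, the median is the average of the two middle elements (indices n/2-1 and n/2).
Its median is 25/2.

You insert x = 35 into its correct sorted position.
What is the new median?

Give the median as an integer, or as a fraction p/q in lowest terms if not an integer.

Old list (sorted, length 10): [2, 5, 9, 11, 12, 13, 15, 22, 29, 31]
Old median = 25/2
Insert x = 35
Old length even (10). Middle pair: indices 4,5 = 12,13.
New length odd (11). New median = single middle element.
x = 35: 10 elements are < x, 0 elements are > x.
New sorted list: [2, 5, 9, 11, 12, 13, 15, 22, 29, 31, 35]
New median = 13

Answer: 13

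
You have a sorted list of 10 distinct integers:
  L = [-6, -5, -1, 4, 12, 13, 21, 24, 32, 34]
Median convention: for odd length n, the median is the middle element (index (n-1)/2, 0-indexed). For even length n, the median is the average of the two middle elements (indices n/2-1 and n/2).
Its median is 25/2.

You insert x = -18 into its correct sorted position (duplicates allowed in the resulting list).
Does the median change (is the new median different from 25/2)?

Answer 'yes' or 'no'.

Answer: yes

Derivation:
Old median = 25/2
Insert x = -18
New median = 12
Changed? yes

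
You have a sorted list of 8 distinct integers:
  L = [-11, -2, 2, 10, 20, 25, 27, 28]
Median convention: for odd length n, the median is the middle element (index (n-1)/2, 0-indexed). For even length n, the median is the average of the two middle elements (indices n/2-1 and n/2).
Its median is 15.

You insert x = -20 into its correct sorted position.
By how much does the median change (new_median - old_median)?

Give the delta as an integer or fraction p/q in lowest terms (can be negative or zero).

Old median = 15
After inserting x = -20: new sorted = [-20, -11, -2, 2, 10, 20, 25, 27, 28]
New median = 10
Delta = 10 - 15 = -5

Answer: -5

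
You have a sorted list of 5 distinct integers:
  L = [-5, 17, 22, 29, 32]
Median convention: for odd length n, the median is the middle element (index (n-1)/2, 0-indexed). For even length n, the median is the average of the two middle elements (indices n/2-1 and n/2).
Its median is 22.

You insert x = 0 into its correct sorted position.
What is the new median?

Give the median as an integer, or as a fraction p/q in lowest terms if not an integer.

Answer: 39/2

Derivation:
Old list (sorted, length 5): [-5, 17, 22, 29, 32]
Old median = 22
Insert x = 0
Old length odd (5). Middle was index 2 = 22.
New length even (6). New median = avg of two middle elements.
x = 0: 1 elements are < x, 4 elements are > x.
New sorted list: [-5, 0, 17, 22, 29, 32]
New median = 39/2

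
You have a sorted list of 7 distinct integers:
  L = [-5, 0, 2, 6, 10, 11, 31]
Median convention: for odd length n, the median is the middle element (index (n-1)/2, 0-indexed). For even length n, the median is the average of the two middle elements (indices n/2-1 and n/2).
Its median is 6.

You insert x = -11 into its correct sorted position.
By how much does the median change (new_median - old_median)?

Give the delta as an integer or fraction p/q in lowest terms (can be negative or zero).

Answer: -2

Derivation:
Old median = 6
After inserting x = -11: new sorted = [-11, -5, 0, 2, 6, 10, 11, 31]
New median = 4
Delta = 4 - 6 = -2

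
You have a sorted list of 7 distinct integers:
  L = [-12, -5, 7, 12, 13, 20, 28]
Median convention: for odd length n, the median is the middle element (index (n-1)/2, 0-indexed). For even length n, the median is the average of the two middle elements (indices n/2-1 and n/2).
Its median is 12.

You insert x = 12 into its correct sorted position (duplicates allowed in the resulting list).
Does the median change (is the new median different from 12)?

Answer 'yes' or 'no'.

Answer: no

Derivation:
Old median = 12
Insert x = 12
New median = 12
Changed? no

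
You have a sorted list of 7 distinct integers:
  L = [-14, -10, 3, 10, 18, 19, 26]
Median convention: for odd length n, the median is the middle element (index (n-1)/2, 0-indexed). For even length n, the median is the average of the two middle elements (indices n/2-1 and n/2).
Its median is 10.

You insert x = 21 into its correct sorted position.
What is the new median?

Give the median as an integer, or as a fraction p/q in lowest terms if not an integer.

Answer: 14

Derivation:
Old list (sorted, length 7): [-14, -10, 3, 10, 18, 19, 26]
Old median = 10
Insert x = 21
Old length odd (7). Middle was index 3 = 10.
New length even (8). New median = avg of two middle elements.
x = 21: 6 elements are < x, 1 elements are > x.
New sorted list: [-14, -10, 3, 10, 18, 19, 21, 26]
New median = 14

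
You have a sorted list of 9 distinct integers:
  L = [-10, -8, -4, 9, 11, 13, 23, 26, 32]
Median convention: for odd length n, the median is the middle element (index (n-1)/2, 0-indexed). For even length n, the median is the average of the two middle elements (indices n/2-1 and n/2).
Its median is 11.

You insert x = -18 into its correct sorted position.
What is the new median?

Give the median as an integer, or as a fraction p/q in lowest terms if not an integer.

Answer: 10

Derivation:
Old list (sorted, length 9): [-10, -8, -4, 9, 11, 13, 23, 26, 32]
Old median = 11
Insert x = -18
Old length odd (9). Middle was index 4 = 11.
New length even (10). New median = avg of two middle elements.
x = -18: 0 elements are < x, 9 elements are > x.
New sorted list: [-18, -10, -8, -4, 9, 11, 13, 23, 26, 32]
New median = 10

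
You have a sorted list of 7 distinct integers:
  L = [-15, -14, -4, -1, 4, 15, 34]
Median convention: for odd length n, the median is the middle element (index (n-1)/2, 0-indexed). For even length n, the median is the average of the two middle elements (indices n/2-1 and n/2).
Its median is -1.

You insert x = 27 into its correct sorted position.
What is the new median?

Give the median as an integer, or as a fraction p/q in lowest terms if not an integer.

Old list (sorted, length 7): [-15, -14, -4, -1, 4, 15, 34]
Old median = -1
Insert x = 27
Old length odd (7). Middle was index 3 = -1.
New length even (8). New median = avg of two middle elements.
x = 27: 6 elements are < x, 1 elements are > x.
New sorted list: [-15, -14, -4, -1, 4, 15, 27, 34]
New median = 3/2

Answer: 3/2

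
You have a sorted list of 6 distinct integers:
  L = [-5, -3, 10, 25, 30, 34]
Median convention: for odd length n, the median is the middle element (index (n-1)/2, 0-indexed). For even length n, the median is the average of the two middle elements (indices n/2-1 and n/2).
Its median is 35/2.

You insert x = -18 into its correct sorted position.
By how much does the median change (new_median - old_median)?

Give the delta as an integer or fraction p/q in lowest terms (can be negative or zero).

Old median = 35/2
After inserting x = -18: new sorted = [-18, -5, -3, 10, 25, 30, 34]
New median = 10
Delta = 10 - 35/2 = -15/2

Answer: -15/2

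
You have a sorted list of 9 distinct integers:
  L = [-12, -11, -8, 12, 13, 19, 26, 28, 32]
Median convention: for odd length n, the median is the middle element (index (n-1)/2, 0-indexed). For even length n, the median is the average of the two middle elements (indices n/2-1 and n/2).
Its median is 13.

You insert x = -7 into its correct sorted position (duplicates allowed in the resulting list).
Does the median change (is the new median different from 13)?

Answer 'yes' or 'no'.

Old median = 13
Insert x = -7
New median = 25/2
Changed? yes

Answer: yes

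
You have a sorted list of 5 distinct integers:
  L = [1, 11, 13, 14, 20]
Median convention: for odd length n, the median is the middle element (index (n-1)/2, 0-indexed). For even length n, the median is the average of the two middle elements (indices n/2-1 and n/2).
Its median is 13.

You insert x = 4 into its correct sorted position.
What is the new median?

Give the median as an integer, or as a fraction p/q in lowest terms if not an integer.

Old list (sorted, length 5): [1, 11, 13, 14, 20]
Old median = 13
Insert x = 4
Old length odd (5). Middle was index 2 = 13.
New length even (6). New median = avg of two middle elements.
x = 4: 1 elements are < x, 4 elements are > x.
New sorted list: [1, 4, 11, 13, 14, 20]
New median = 12

Answer: 12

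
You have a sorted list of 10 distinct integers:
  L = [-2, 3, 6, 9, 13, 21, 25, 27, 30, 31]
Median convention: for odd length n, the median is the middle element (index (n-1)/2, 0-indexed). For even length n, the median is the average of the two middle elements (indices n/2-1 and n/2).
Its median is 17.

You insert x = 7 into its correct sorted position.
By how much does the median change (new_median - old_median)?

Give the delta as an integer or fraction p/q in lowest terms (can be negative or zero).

Answer: -4

Derivation:
Old median = 17
After inserting x = 7: new sorted = [-2, 3, 6, 7, 9, 13, 21, 25, 27, 30, 31]
New median = 13
Delta = 13 - 17 = -4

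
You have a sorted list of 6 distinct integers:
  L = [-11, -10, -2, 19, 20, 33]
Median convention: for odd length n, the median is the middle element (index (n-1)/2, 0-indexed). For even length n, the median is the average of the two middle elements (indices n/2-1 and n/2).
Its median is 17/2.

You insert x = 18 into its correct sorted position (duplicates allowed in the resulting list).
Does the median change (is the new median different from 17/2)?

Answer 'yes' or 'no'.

Answer: yes

Derivation:
Old median = 17/2
Insert x = 18
New median = 18
Changed? yes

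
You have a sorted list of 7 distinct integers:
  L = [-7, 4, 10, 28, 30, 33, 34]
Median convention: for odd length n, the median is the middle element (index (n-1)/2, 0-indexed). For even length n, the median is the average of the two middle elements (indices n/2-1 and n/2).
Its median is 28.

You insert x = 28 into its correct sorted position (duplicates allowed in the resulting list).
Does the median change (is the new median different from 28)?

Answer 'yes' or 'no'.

Old median = 28
Insert x = 28
New median = 28
Changed? no

Answer: no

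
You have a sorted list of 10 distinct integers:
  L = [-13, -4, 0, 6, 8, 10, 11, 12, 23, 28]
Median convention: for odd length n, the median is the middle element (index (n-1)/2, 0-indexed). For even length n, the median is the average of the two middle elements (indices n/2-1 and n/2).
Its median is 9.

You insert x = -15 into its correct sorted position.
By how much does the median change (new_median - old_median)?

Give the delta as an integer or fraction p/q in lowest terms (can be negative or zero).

Answer: -1

Derivation:
Old median = 9
After inserting x = -15: new sorted = [-15, -13, -4, 0, 6, 8, 10, 11, 12, 23, 28]
New median = 8
Delta = 8 - 9 = -1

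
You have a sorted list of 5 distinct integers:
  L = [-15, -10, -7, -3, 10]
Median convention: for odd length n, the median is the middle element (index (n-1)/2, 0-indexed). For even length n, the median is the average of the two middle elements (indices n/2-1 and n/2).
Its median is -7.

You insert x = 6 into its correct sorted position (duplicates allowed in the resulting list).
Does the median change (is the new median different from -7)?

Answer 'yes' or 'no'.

Answer: yes

Derivation:
Old median = -7
Insert x = 6
New median = -5
Changed? yes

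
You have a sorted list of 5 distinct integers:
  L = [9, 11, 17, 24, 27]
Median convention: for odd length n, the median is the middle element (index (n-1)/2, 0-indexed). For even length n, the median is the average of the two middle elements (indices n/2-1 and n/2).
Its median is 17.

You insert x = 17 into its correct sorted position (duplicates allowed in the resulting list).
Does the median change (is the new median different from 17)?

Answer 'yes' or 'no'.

Old median = 17
Insert x = 17
New median = 17
Changed? no

Answer: no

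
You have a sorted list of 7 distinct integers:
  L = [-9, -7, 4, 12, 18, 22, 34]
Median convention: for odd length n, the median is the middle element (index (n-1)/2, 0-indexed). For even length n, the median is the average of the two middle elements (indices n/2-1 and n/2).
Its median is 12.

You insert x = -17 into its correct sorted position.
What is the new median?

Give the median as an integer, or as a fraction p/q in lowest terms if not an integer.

Answer: 8

Derivation:
Old list (sorted, length 7): [-9, -7, 4, 12, 18, 22, 34]
Old median = 12
Insert x = -17
Old length odd (7). Middle was index 3 = 12.
New length even (8). New median = avg of two middle elements.
x = -17: 0 elements are < x, 7 elements are > x.
New sorted list: [-17, -9, -7, 4, 12, 18, 22, 34]
New median = 8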